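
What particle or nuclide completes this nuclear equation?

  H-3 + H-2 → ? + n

He-4

Conserve mass number: 3 + 2 = A + 1, so A = 4.
Conserve atomic number: 1 + 1 = Z + 0, so Z = 2.
A = 4 and Z = 2 is He-4 — an alpha particle.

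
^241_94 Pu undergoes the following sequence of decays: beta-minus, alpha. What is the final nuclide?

Np-237

Start: (A, Z) = (241, 94).
After β⁻: (241, 95).
After α: (237, 93).
Z = 93 is neptunium.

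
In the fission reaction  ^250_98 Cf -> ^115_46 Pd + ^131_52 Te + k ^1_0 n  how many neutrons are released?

4

Conserve mass number: 250 = 115 + 131 + k, so k = 250 − 246 = 4.
Check atomic number: 98 = 46 + 52 + 0 = 98. ✓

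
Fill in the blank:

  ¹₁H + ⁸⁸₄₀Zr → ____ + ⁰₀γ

Conserve mass number: 1 + 88 = A + 0, so A = 89.
Conserve atomic number: 1 + 40 = Z + 0, so Z = 41.
Z = 41 is niobium, so the species is ⁸⁹₄₁Nb.

Nb-89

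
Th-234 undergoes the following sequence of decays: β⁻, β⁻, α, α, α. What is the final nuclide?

Rn-222

Start: (A, Z) = (234, 90).
After β⁻: (234, 91).
After β⁻: (234, 92).
After α: (230, 90).
After α: (226, 88).
After α: (222, 86).
Z = 86 is radon.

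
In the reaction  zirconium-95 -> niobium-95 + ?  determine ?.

beta-minus particle

Conserve mass number: 95 = 95 + A, so A = 0.
Conserve atomic number: 40 = 41 + Z, so Z = -1.
A = 0 and Z = -1 is e⁻ — a beta-minus particle.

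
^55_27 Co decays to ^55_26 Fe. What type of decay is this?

ΔA = 55 − 55 = 0; ΔZ = 26 − 27 = -1.
A is unchanged and Z drops by 1 — a proton has become a neutron (β⁺ emission or electron capture).

beta-plus decay or electron capture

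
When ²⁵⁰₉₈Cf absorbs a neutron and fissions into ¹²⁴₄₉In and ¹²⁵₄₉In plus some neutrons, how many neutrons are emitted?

Conserve mass number: 251 = 124 + 125 + k, so k = 251 − 249 = 2.
Check atomic number: 98 = 49 + 49 + 0 = 98. ✓

2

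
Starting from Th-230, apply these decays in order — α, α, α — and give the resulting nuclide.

Start: (A, Z) = (230, 90).
After α: (226, 88).
After α: (222, 86).
After α: (218, 84).
Z = 84 is polonium.

Po-218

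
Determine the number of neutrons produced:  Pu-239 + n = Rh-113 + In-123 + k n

4

Conserve mass number: 240 = 113 + 123 + k, so k = 240 − 236 = 4.
Check atomic number: 94 = 45 + 49 + 0 = 94. ✓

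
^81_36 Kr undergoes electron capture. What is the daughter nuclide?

Electron capture: mass number changes by +0, atomic number by -1.
A: 81 = 81; Z: 36 − 1 = 35.
Z = 35 is bromine, so the daughter is ^81_35 Br.

Br-81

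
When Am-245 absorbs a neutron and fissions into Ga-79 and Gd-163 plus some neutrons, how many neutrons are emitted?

Conserve mass number: 246 = 79 + 163 + k, so k = 246 − 242 = 4.
Check atomic number: 95 = 31 + 64 + 0 = 95. ✓

4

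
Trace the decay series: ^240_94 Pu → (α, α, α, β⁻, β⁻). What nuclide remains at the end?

Th-228

Start: (A, Z) = (240, 94).
After α: (236, 92).
After α: (232, 90).
After α: (228, 88).
After β⁻: (228, 89).
After β⁻: (228, 90).
Z = 90 is thorium.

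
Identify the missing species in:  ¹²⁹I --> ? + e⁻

Xe-129

Conserve mass number: 129 = A + 0, so A = 129.
Conserve atomic number: 53 = Z − 1, so Z = 54.
Z = 54 is xenon, so the species is ¹²⁹Xe.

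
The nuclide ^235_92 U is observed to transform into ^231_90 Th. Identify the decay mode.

alpha decay

ΔA = 231 − 235 = -4; ΔZ = 90 − 92 = -2.
A drops by 4 and Z drops by 2 — the signature of alpha emission.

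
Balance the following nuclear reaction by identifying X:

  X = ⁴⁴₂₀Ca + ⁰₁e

Conserve mass number: A = 44 + 0, so A = 44.
Conserve atomic number: Z = 20 + 1, so Z = 21.
Z = 21 is scandium, so the species is ⁴⁴₂₁Sc.

Sc-44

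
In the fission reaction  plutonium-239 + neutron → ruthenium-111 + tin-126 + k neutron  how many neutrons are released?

Conserve mass number: 240 = 111 + 126 + k, so k = 240 − 237 = 3.
Check atomic number: 94 = 44 + 50 + 0 = 94. ✓

3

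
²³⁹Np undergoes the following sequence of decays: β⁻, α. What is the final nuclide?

U-235

Start: (A, Z) = (239, 93).
After β⁻: (239, 94).
After α: (235, 92).
Z = 92 is uranium.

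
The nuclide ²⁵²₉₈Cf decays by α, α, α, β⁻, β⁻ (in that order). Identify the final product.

Start: (A, Z) = (252, 98).
After α: (248, 96).
After α: (244, 94).
After α: (240, 92).
After β⁻: (240, 93).
After β⁻: (240, 94).
Z = 94 is plutonium.

Pu-240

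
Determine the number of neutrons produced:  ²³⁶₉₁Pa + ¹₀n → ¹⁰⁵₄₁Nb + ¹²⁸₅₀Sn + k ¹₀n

4

Conserve mass number: 237 = 105 + 128 + k, so k = 237 − 233 = 4.
Check atomic number: 91 = 41 + 50 + 0 = 91. ✓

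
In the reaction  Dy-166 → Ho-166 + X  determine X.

beta-minus particle

Conserve mass number: 166 = 166 + A, so A = 0.
Conserve atomic number: 66 = 67 + Z, so Z = -1.
A = 0 and Z = -1 is e⁻ — a beta-minus particle.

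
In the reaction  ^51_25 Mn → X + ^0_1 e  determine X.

Conserve mass number: 51 = A + 0, so A = 51.
Conserve atomic number: 25 = Z + 1, so Z = 24.
Z = 24 is chromium, so the species is ^51_24 Cr.

Cr-51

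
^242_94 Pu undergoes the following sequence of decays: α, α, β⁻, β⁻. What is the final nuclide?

U-234

Start: (A, Z) = (242, 94).
After α: (238, 92).
After α: (234, 90).
After β⁻: (234, 91).
After β⁻: (234, 92).
Z = 92 is uranium.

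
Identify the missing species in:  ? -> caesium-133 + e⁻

Conserve mass number: A = 133 + 0, so A = 133.
Conserve atomic number: Z = 55 − 1, so Z = 54.
Z = 54 is xenon, so the species is xenon-133.

Xe-133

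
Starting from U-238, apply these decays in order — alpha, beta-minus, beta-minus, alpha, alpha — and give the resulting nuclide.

Ra-226

Start: (A, Z) = (238, 92).
After α: (234, 90).
After β⁻: (234, 91).
After β⁻: (234, 92).
After α: (230, 90).
After α: (226, 88).
Z = 88 is radium.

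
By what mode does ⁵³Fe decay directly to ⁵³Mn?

ΔA = 53 − 53 = 0; ΔZ = 25 − 26 = -1.
A is unchanged and Z drops by 1 — a proton has become a neutron (β⁺ emission or electron capture).

beta-plus decay or electron capture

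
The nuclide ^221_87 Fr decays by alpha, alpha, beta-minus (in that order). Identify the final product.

Start: (A, Z) = (221, 87).
After α: (217, 85).
After α: (213, 83).
After β⁻: (213, 84).
Z = 84 is polonium.

Po-213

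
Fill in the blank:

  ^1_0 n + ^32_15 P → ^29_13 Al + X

alpha particle

Conserve mass number: 1 + 32 = 29 + A, so A = 4.
Conserve atomic number: 0 + 15 = 13 + Z, so Z = 2.
A = 4 and Z = 2 is ^4_2 He — an alpha particle.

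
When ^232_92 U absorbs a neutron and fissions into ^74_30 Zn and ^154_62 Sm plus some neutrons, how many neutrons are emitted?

Conserve mass number: 233 = 74 + 154 + k, so k = 233 − 228 = 5.
Check atomic number: 92 = 30 + 62 + 0 = 92. ✓

5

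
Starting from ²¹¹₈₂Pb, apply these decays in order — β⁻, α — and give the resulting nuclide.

Tl-207

Start: (A, Z) = (211, 82).
After β⁻: (211, 83).
After α: (207, 81).
Z = 81 is thallium.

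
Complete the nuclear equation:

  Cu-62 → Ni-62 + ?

Conserve mass number: 62 = 62 + A, so A = 0.
Conserve atomic number: 29 = 28 + Z, so Z = 1.
A = 0 and Z = 1 is e⁺ — a positron.

positron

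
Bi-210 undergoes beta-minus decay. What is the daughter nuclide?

Po-210

Beta-minus decay: mass number changes by +0, atomic number by +1.
A: 210 = 210; Z: 83 + 1 = 84.
Z = 84 is polonium, so the daughter is Po-210.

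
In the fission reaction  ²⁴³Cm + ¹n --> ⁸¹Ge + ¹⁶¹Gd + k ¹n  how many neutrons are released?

Conserve mass number: 244 = 81 + 161 + k, so k = 244 − 242 = 2.
Check atomic number: 96 = 32 + 64 + 0 = 96. ✓

2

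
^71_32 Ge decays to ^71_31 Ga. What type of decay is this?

beta-plus decay or electron capture

ΔA = 71 − 71 = 0; ΔZ = 31 − 32 = -1.
A is unchanged and Z drops by 1 — a proton has become a neutron (β⁺ emission or electron capture).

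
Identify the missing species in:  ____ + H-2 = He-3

proton

Conserve mass number: A + 2 = 3, so A = 1.
Conserve atomic number: Z + 1 = 2, so Z = 1.
A = 1 and Z = 1 is H-1 — a proton.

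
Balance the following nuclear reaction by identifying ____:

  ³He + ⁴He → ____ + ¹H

Li-6

Conserve mass number: 3 + 4 = A + 1, so A = 6.
Conserve atomic number: 2 + 2 = Z + 1, so Z = 3.
Z = 3 is lithium, so the species is ⁶Li.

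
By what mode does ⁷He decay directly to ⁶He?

neutron emission

ΔA = 6 − 7 = -1; ΔZ = 2 − 2 = +0.
A drops by 1 with Z unchanged — a neutron was emitted.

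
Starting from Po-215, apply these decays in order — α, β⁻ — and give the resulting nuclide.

Bi-211

Start: (A, Z) = (215, 84).
After α: (211, 82).
After β⁻: (211, 83).
Z = 83 is bismuth.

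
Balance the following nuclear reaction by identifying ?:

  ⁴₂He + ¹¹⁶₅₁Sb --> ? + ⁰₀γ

I-120

Conserve mass number: 4 + 116 = A + 0, so A = 120.
Conserve atomic number: 2 + 51 = Z + 0, so Z = 53.
Z = 53 is iodine, so the species is ¹²⁰₅₃I.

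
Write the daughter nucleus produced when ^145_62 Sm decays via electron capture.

Pm-145

Electron capture: mass number changes by +0, atomic number by -1.
A: 145 = 145; Z: 62 − 1 = 61.
Z = 61 is promethium, so the daughter is ^145_61 Pm.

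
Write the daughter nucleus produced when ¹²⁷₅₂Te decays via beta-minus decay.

I-127

Beta-minus decay: mass number changes by +0, atomic number by +1.
A: 127 = 127; Z: 52 + 1 = 53.
Z = 53 is iodine, so the daughter is ¹²⁷₅₃I.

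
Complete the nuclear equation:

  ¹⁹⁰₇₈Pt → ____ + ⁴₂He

Conserve mass number: 190 = A + 4, so A = 186.
Conserve atomic number: 78 = Z + 2, so Z = 76.
Z = 76 is osmium, so the species is ¹⁸⁶₇₆Os.

Os-186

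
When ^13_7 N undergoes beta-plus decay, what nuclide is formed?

Beta-plus decay: mass number changes by +0, atomic number by -1.
A: 13 = 13; Z: 7 − 1 = 6.
Z = 6 is carbon, so the daughter is ^13_6 C.

C-13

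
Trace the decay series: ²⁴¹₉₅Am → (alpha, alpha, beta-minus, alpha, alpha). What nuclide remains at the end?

Start: (A, Z) = (241, 95).
After α: (237, 93).
After α: (233, 91).
After β⁻: (233, 92).
After α: (229, 90).
After α: (225, 88).
Z = 88 is radium.

Ra-225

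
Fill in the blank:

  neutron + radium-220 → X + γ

Ra-221

Conserve mass number: 1 + 220 = A + 0, so A = 221.
Conserve atomic number: 0 + 88 = Z + 0, so Z = 88.
Z = 88 is radium, so the species is radium-221.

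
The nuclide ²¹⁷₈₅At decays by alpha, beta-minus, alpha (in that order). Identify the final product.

Pb-209

Start: (A, Z) = (217, 85).
After α: (213, 83).
After β⁻: (213, 84).
After α: (209, 82).
Z = 82 is lead.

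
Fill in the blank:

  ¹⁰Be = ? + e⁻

Conserve mass number: 10 = A + 0, so A = 10.
Conserve atomic number: 4 = Z − 1, so Z = 5.
Z = 5 is boron, so the species is ¹⁰B.

B-10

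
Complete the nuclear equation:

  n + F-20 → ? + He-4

N-17

Conserve mass number: 1 + 20 = A + 4, so A = 17.
Conserve atomic number: 0 + 9 = Z + 2, so Z = 7.
Z = 7 is nitrogen, so the species is N-17.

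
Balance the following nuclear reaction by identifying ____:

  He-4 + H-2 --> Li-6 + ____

Conserve mass number: 4 + 2 = 6 + A, so A = 0.
Conserve atomic number: 2 + 1 = 3 + Z, so Z = 0.
A = 0 and Z = 0 is γ — a gamma ray.

gamma ray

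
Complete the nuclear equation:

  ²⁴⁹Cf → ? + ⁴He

Conserve mass number: 249 = A + 4, so A = 245.
Conserve atomic number: 98 = Z + 2, so Z = 96.
Z = 96 is curium, so the species is ²⁴⁵Cm.

Cm-245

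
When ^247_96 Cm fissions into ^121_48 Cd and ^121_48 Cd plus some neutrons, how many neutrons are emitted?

Conserve mass number: 247 = 121 + 121 + k, so k = 247 − 242 = 5.
Check atomic number: 96 = 48 + 48 + 0 = 96. ✓

5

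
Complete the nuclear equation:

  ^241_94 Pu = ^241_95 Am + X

beta-minus particle

Conserve mass number: 241 = 241 + A, so A = 0.
Conserve atomic number: 94 = 95 + Z, so Z = -1.
A = 0 and Z = -1 is ^0_-1 e — a beta-minus particle.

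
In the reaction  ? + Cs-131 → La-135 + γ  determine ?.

Conserve mass number: A + 131 = 135 + 0, so A = 4.
Conserve atomic number: Z + 55 = 57 + 0, so Z = 2.
A = 4 and Z = 2 is He-4 — an alpha particle.

alpha particle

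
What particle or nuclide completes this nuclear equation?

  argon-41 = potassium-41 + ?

Conserve mass number: 41 = 41 + A, so A = 0.
Conserve atomic number: 18 = 19 + Z, so Z = -1.
A = 0 and Z = -1 is e⁻ — a beta-minus particle.

beta-minus particle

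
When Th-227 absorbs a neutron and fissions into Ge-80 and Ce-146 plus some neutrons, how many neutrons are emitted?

2

Conserve mass number: 228 = 80 + 146 + k, so k = 228 − 226 = 2.
Check atomic number: 90 = 32 + 58 + 0 = 90. ✓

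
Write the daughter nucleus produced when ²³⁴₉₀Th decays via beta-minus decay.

Beta-minus decay: mass number changes by +0, atomic number by +1.
A: 234 = 234; Z: 90 + 1 = 91.
Z = 91 is protactinium, so the daughter is ²³⁴₉₁Pa.

Pa-234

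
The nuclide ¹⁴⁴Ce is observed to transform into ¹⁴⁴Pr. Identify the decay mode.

ΔA = 144 − 144 = 0; ΔZ = 59 − 58 = +1.
A is unchanged and Z rises by 1 — a neutron has become a proton (β⁻ decay).

beta-minus decay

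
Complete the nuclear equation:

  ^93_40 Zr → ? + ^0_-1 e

Nb-93

Conserve mass number: 93 = A + 0, so A = 93.
Conserve atomic number: 40 = Z − 1, so Z = 41.
Z = 41 is niobium, so the species is ^93_41 Nb.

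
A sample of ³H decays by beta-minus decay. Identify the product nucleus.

Beta-minus decay: mass number changes by +0, atomic number by +1.
A: 3 = 3; Z: 1 + 1 = 2.
Z = 2 is helium, so the daughter is ³He.

He-3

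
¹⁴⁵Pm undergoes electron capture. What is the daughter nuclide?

Electron capture: mass number changes by +0, atomic number by -1.
A: 145 = 145; Z: 61 − 1 = 60.
Z = 60 is neodymium, so the daughter is ¹⁴⁵Nd.

Nd-145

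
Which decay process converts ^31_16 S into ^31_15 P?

beta-plus decay or electron capture

ΔA = 31 − 31 = 0; ΔZ = 15 − 16 = -1.
A is unchanged and Z drops by 1 — a proton has become a neutron (β⁺ emission or electron capture).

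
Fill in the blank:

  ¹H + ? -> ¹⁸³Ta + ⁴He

Conserve mass number: 1 + A = 183 + 4, so A = 186.
Conserve atomic number: 1 + Z = 73 + 2, so Z = 74.
Z = 74 is tungsten, so the species is ¹⁸⁶W.

W-186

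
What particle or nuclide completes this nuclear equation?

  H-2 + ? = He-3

proton

Conserve mass number: 2 + A = 3, so A = 1.
Conserve atomic number: 1 + Z = 2, so Z = 1.
A = 1 and Z = 1 is H-1 — a proton.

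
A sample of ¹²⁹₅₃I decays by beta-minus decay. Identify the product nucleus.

Xe-129

Beta-minus decay: mass number changes by +0, atomic number by +1.
A: 129 = 129; Z: 53 + 1 = 54.
Z = 54 is xenon, so the daughter is ¹²⁹₅₄Xe.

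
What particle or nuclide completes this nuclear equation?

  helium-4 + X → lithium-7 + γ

triton

Conserve mass number: 4 + A = 7 + 0, so A = 3.
Conserve atomic number: 2 + Z = 3 + 0, so Z = 1.
A = 3 and Z = 1 is hydrogen-3 — a triton.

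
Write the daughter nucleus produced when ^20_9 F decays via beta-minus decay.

Ne-20

Beta-minus decay: mass number changes by +0, atomic number by +1.
A: 20 = 20; Z: 9 + 1 = 10.
Z = 10 is neon, so the daughter is ^20_10 Ne.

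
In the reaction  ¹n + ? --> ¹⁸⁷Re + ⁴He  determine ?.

Ir-190

Conserve mass number: 1 + A = 187 + 4, so A = 190.
Conserve atomic number: 0 + Z = 75 + 2, so Z = 77.
Z = 77 is iridium, so the species is ¹⁹⁰Ir.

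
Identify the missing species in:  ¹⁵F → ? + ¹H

O-14

Conserve mass number: 15 = A + 1, so A = 14.
Conserve atomic number: 9 = Z + 1, so Z = 8.
Z = 8 is oxygen, so the species is ¹⁴O.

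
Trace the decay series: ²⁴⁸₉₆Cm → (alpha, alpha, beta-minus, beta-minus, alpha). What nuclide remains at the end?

U-236

Start: (A, Z) = (248, 96).
After α: (244, 94).
After α: (240, 92).
After β⁻: (240, 93).
After β⁻: (240, 94).
After α: (236, 92).
Z = 92 is uranium.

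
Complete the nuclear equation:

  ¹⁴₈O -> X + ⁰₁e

Conserve mass number: 14 = A + 0, so A = 14.
Conserve atomic number: 8 = Z + 1, so Z = 7.
Z = 7 is nitrogen, so the species is ¹⁴₇N.

N-14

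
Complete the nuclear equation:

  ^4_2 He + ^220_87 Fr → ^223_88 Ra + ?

proton

Conserve mass number: 4 + 220 = 223 + A, so A = 1.
Conserve atomic number: 2 + 87 = 88 + Z, so Z = 1.
A = 1 and Z = 1 is ^1_1 H — a proton.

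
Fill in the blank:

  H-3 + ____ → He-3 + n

Conserve mass number: 3 + A = 3 + 1, so A = 1.
Conserve atomic number: 1 + Z = 2 + 0, so Z = 1.
A = 1 and Z = 1 is H-1 — a proton.

proton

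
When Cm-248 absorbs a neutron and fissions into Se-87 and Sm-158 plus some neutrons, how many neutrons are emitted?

Conserve mass number: 249 = 87 + 158 + k, so k = 249 − 245 = 4.
Check atomic number: 96 = 34 + 62 + 0 = 96. ✓

4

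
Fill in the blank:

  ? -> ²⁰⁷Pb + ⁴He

Po-211

Conserve mass number: A = 207 + 4, so A = 211.
Conserve atomic number: Z = 82 + 2, so Z = 84.
Z = 84 is polonium, so the species is ²¹¹Po.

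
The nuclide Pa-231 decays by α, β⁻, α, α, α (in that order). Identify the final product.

Po-215

Start: (A, Z) = (231, 91).
After α: (227, 89).
After β⁻: (227, 90).
After α: (223, 88).
After α: (219, 86).
After α: (215, 84).
Z = 84 is polonium.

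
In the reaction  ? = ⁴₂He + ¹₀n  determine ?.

He-5

Conserve mass number: A = 4 + 1, so A = 5.
Conserve atomic number: Z = 2 + 0, so Z = 2.
Z = 2 is helium, so the species is ⁵₂He.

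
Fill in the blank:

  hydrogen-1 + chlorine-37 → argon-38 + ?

gamma ray

Conserve mass number: 1 + 37 = 38 + A, so A = 0.
Conserve atomic number: 1 + 17 = 18 + Z, so Z = 0.
A = 0 and Z = 0 is γ — a gamma ray.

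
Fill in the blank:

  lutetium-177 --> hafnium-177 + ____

beta-minus particle

Conserve mass number: 177 = 177 + A, so A = 0.
Conserve atomic number: 71 = 72 + Z, so Z = -1.
A = 0 and Z = -1 is e⁻ — a beta-minus particle.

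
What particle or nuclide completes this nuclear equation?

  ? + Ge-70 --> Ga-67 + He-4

proton

Conserve mass number: A + 70 = 67 + 4, so A = 1.
Conserve atomic number: Z + 32 = 31 + 2, so Z = 1.
A = 1 and Z = 1 is H-1 — a proton.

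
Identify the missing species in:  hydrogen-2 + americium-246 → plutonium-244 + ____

alpha particle

Conserve mass number: 2 + 246 = 244 + A, so A = 4.
Conserve atomic number: 1 + 95 = 94 + Z, so Z = 2.
A = 4 and Z = 2 is helium-4 — an alpha particle.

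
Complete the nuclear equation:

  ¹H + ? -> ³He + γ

Conserve mass number: 1 + A = 3 + 0, so A = 2.
Conserve atomic number: 1 + Z = 2 + 0, so Z = 1.
A = 2 and Z = 1 is ²H — a deuteron.

deuteron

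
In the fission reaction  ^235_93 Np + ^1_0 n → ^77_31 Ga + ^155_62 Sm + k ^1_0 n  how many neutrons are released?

4

Conserve mass number: 236 = 77 + 155 + k, so k = 236 − 232 = 4.
Check atomic number: 93 = 31 + 62 + 0 = 93. ✓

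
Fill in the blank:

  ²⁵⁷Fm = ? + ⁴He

Conserve mass number: 257 = A + 4, so A = 253.
Conserve atomic number: 100 = Z + 2, so Z = 98.
Z = 98 is californium, so the species is ²⁵³Cf.

Cf-253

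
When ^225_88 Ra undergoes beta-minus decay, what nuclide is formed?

Beta-minus decay: mass number changes by +0, atomic number by +1.
A: 225 = 225; Z: 88 + 1 = 89.
Z = 89 is actinium, so the daughter is ^225_89 Ac.

Ac-225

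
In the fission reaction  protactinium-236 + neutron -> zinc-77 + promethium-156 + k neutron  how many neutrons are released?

4

Conserve mass number: 237 = 77 + 156 + k, so k = 237 − 233 = 4.
Check atomic number: 91 = 30 + 61 + 0 = 91. ✓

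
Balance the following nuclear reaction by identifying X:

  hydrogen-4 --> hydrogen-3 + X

neutron

Conserve mass number: 4 = 3 + A, so A = 1.
Conserve atomic number: 1 = 1 + Z, so Z = 0.
A = 1 and Z = 0 is neutron — a neutron.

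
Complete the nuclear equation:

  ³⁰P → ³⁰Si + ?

positron

Conserve mass number: 30 = 30 + A, so A = 0.
Conserve atomic number: 15 = 14 + Z, so Z = 1.
A = 0 and Z = 1 is e⁺ — a positron.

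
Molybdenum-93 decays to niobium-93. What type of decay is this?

ΔA = 93 − 93 = 0; ΔZ = 41 − 42 = -1.
A is unchanged and Z drops by 1 — a proton has become a neutron (β⁺ emission or electron capture).

beta-plus decay or electron capture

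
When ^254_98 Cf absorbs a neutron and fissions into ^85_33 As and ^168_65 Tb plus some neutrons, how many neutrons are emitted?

2

Conserve mass number: 255 = 85 + 168 + k, so k = 255 − 253 = 2.
Check atomic number: 98 = 33 + 65 + 0 = 98. ✓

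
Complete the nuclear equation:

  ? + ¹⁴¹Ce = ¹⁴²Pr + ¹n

Conserve mass number: A + 141 = 142 + 1, so A = 2.
Conserve atomic number: Z + 58 = 59 + 0, so Z = 1.
A = 2 and Z = 1 is ²H — a deuteron.

deuteron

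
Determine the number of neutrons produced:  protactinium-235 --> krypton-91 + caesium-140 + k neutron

4

Conserve mass number: 235 = 91 + 140 + k, so k = 235 − 231 = 4.
Check atomic number: 91 = 36 + 55 + 0 = 91. ✓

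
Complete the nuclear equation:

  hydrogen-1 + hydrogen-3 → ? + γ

Conserve mass number: 1 + 3 = A + 0, so A = 4.
Conserve atomic number: 1 + 1 = Z + 0, so Z = 2.
A = 4 and Z = 2 is helium-4 — an alpha particle.

He-4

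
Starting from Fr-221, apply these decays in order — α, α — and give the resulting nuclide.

Bi-213

Start: (A, Z) = (221, 87).
After α: (217, 85).
After α: (213, 83).
Z = 83 is bismuth.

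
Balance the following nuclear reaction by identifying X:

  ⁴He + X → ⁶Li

deuteron

Conserve mass number: 4 + A = 6, so A = 2.
Conserve atomic number: 2 + Z = 3, so Z = 1.
A = 2 and Z = 1 is ²H — a deuteron.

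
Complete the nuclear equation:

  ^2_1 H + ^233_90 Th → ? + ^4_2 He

Ac-231

Conserve mass number: 2 + 233 = A + 4, so A = 231.
Conserve atomic number: 1 + 90 = Z + 2, so Z = 89.
Z = 89 is actinium, so the species is ^231_89 Ac.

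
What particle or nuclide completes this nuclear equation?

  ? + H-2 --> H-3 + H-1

deuteron

Conserve mass number: A + 2 = 3 + 1, so A = 2.
Conserve atomic number: Z + 1 = 1 + 1, so Z = 1.
A = 2 and Z = 1 is H-2 — a deuteron.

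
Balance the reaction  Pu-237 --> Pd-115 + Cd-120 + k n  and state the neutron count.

2

Conserve mass number: 237 = 115 + 120 + k, so k = 237 − 235 = 2.
Check atomic number: 94 = 46 + 48 + 0 = 94. ✓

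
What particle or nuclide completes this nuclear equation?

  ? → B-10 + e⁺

C-10

Conserve mass number: A = 10 + 0, so A = 10.
Conserve atomic number: Z = 5 + 1, so Z = 6.
Z = 6 is carbon, so the species is C-10.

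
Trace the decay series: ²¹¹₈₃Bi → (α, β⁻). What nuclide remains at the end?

Start: (A, Z) = (211, 83).
After α: (207, 81).
After β⁻: (207, 82).
Z = 82 is lead.

Pb-207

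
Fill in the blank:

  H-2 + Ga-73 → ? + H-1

Conserve mass number: 2 + 73 = A + 1, so A = 74.
Conserve atomic number: 1 + 31 = Z + 1, so Z = 31.
Z = 31 is gallium, so the species is Ga-74.

Ga-74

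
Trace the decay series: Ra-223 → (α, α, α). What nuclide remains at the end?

Start: (A, Z) = (223, 88).
After α: (219, 86).
After α: (215, 84).
After α: (211, 82).
Z = 82 is lead.

Pb-211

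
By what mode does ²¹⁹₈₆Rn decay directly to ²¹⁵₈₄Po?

alpha decay

ΔA = 215 − 219 = -4; ΔZ = 84 − 86 = -2.
A drops by 4 and Z drops by 2 — the signature of alpha emission.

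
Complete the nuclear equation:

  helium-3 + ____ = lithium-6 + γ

Conserve mass number: 3 + A = 6 + 0, so A = 3.
Conserve atomic number: 2 + Z = 3 + 0, so Z = 1.
A = 3 and Z = 1 is hydrogen-3 — a triton.

triton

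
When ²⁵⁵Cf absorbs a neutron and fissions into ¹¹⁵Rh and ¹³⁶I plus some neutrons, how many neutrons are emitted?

5

Conserve mass number: 256 = 115 + 136 + k, so k = 256 − 251 = 5.
Check atomic number: 98 = 45 + 53 + 0 = 98. ✓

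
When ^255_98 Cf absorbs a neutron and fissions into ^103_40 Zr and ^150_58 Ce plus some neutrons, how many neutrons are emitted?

3

Conserve mass number: 256 = 103 + 150 + k, so k = 256 − 253 = 3.
Check atomic number: 98 = 40 + 58 + 0 = 98. ✓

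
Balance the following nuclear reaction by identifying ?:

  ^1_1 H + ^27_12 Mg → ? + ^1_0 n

Al-27

Conserve mass number: 1 + 27 = A + 1, so A = 27.
Conserve atomic number: 1 + 12 = Z + 0, so Z = 13.
Z = 13 is aluminium, so the species is ^27_13 Al.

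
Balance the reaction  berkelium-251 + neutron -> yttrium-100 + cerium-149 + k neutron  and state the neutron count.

3

Conserve mass number: 252 = 100 + 149 + k, so k = 252 − 249 = 3.
Check atomic number: 97 = 39 + 58 + 0 = 97. ✓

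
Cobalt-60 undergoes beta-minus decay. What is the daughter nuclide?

Ni-60

Beta-minus decay: mass number changes by +0, atomic number by +1.
A: 60 = 60; Z: 27 + 1 = 28.
Z = 28 is nickel, so the daughter is nickel-60.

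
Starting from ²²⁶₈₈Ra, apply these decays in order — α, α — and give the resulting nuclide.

Start: (A, Z) = (226, 88).
After α: (222, 86).
After α: (218, 84).
Z = 84 is polonium.

Po-218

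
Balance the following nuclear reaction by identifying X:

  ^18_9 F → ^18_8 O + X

Conserve mass number: 18 = 18 + A, so A = 0.
Conserve atomic number: 9 = 8 + Z, so Z = 1.
A = 0 and Z = 1 is ^0_1 e — a positron.

positron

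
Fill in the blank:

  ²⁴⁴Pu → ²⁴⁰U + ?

alpha particle

Conserve mass number: 244 = 240 + A, so A = 4.
Conserve atomic number: 94 = 92 + Z, so Z = 2.
A = 4 and Z = 2 is ⁴He — an alpha particle.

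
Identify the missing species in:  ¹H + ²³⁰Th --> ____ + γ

Conserve mass number: 1 + 230 = A + 0, so A = 231.
Conserve atomic number: 1 + 90 = Z + 0, so Z = 91.
Z = 91 is protactinium, so the species is ²³¹Pa.

Pa-231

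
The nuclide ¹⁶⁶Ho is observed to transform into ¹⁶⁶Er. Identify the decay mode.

ΔA = 166 − 166 = 0; ΔZ = 68 − 67 = +1.
A is unchanged and Z rises by 1 — a neutron has become a proton (β⁻ decay).

beta-minus decay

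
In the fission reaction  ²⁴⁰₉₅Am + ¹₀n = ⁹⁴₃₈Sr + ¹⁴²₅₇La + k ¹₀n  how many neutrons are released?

Conserve mass number: 241 = 94 + 142 + k, so k = 241 − 236 = 5.
Check atomic number: 95 = 38 + 57 + 0 = 95. ✓

5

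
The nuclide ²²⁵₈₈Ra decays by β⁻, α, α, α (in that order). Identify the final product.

Start: (A, Z) = (225, 88).
After β⁻: (225, 89).
After α: (221, 87).
After α: (217, 85).
After α: (213, 83).
Z = 83 is bismuth.

Bi-213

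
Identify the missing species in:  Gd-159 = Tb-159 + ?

beta-minus particle

Conserve mass number: 159 = 159 + A, so A = 0.
Conserve atomic number: 64 = 65 + Z, so Z = -1.
A = 0 and Z = -1 is e⁻ — a beta-minus particle.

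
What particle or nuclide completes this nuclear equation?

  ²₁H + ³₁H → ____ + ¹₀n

Conserve mass number: 2 + 3 = A + 1, so A = 4.
Conserve atomic number: 1 + 1 = Z + 0, so Z = 2.
A = 4 and Z = 2 is ⁴₂He — an alpha particle.

He-4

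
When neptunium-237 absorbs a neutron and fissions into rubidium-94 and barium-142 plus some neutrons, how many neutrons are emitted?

2

Conserve mass number: 238 = 94 + 142 + k, so k = 238 − 236 = 2.
Check atomic number: 93 = 37 + 56 + 0 = 93. ✓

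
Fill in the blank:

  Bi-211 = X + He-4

Conserve mass number: 211 = A + 4, so A = 207.
Conserve atomic number: 83 = Z + 2, so Z = 81.
Z = 81 is thallium, so the species is Tl-207.

Tl-207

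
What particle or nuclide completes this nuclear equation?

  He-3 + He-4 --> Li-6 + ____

proton

Conserve mass number: 3 + 4 = 6 + A, so A = 1.
Conserve atomic number: 2 + 2 = 3 + Z, so Z = 1.
A = 1 and Z = 1 is H-1 — a proton.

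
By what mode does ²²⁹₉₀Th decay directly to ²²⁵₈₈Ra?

ΔA = 225 − 229 = -4; ΔZ = 88 − 90 = -2.
A drops by 4 and Z drops by 2 — the signature of alpha emission.

alpha decay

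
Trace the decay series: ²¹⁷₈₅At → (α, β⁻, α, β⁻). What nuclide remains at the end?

Start: (A, Z) = (217, 85).
After α: (213, 83).
After β⁻: (213, 84).
After α: (209, 82).
After β⁻: (209, 83).
Z = 83 is bismuth.

Bi-209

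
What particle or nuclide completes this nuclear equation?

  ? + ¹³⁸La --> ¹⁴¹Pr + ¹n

alpha particle

Conserve mass number: A + 138 = 141 + 1, so A = 4.
Conserve atomic number: Z + 57 = 59 + 0, so Z = 2.
A = 4 and Z = 2 is ⁴He — an alpha particle.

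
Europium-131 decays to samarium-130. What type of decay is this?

proton emission

ΔA = 130 − 131 = -1; ΔZ = 62 − 63 = -1.
A drops by 1 and Z drops by 1 — a proton was emitted.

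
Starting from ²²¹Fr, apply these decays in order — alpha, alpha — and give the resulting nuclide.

Start: (A, Z) = (221, 87).
After α: (217, 85).
After α: (213, 83).
Z = 83 is bismuth.

Bi-213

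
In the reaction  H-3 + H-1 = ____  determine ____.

He-4

Conserve mass number: 3 + 1 = A, so A = 4.
Conserve atomic number: 1 + 1 = Z, so Z = 2.
A = 4 and Z = 2 is He-4 — an alpha particle.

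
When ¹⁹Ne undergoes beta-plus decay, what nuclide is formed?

Beta-plus decay: mass number changes by +0, atomic number by -1.
A: 19 = 19; Z: 10 − 1 = 9.
Z = 9 is fluorine, so the daughter is ¹⁹F.

F-19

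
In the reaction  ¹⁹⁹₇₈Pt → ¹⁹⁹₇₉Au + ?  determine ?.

beta-minus particle

Conserve mass number: 199 = 199 + A, so A = 0.
Conserve atomic number: 78 = 79 + Z, so Z = -1.
A = 0 and Z = -1 is ⁰₋₁e — a beta-minus particle.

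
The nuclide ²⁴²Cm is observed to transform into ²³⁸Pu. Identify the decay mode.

alpha decay

ΔA = 238 − 242 = -4; ΔZ = 94 − 96 = -2.
A drops by 4 and Z drops by 2 — the signature of alpha emission.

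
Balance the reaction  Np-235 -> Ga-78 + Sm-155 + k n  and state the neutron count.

2

Conserve mass number: 235 = 78 + 155 + k, so k = 235 − 233 = 2.
Check atomic number: 93 = 31 + 62 + 0 = 93. ✓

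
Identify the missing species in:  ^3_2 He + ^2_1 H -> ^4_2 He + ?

Conserve mass number: 3 + 2 = 4 + A, so A = 1.
Conserve atomic number: 2 + 1 = 2 + Z, so Z = 1.
A = 1 and Z = 1 is ^1_1 H — a proton.

proton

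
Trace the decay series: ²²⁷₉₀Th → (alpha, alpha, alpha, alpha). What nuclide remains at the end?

Pb-211

Start: (A, Z) = (227, 90).
After α: (223, 88).
After α: (219, 86).
After α: (215, 84).
After α: (211, 82).
Z = 82 is lead.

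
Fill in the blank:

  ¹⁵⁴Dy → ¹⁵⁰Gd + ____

Conserve mass number: 154 = 150 + A, so A = 4.
Conserve atomic number: 66 = 64 + Z, so Z = 2.
A = 4 and Z = 2 is ⁴He — an alpha particle.

alpha particle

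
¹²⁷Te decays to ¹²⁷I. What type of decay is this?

ΔA = 127 − 127 = 0; ΔZ = 53 − 52 = +1.
A is unchanged and Z rises by 1 — a neutron has become a proton (β⁻ decay).

beta-minus decay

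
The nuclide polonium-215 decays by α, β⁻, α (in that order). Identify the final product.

Start: (A, Z) = (215, 84).
After α: (211, 82).
After β⁻: (211, 83).
After α: (207, 81).
Z = 81 is thallium.

Tl-207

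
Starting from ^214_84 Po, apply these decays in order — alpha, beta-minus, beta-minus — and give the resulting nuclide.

Start: (A, Z) = (214, 84).
After α: (210, 82).
After β⁻: (210, 83).
After β⁻: (210, 84).
Z = 84 is polonium.

Po-210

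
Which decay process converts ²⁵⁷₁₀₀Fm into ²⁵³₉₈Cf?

ΔA = 253 − 257 = -4; ΔZ = 98 − 100 = -2.
A drops by 4 and Z drops by 2 — the signature of alpha emission.

alpha decay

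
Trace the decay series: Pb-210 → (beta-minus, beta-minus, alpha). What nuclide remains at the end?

Pb-206

Start: (A, Z) = (210, 82).
After β⁻: (210, 83).
After β⁻: (210, 84).
After α: (206, 82).
Z = 82 is lead.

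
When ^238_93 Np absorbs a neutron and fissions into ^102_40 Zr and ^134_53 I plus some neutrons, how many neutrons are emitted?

3

Conserve mass number: 239 = 102 + 134 + k, so k = 239 − 236 = 3.
Check atomic number: 93 = 40 + 53 + 0 = 93. ✓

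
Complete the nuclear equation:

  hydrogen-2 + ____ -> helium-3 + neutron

Conserve mass number: 2 + A = 3 + 1, so A = 2.
Conserve atomic number: 1 + Z = 2 + 0, so Z = 1.
A = 2 and Z = 1 is hydrogen-2 — a deuteron.

deuteron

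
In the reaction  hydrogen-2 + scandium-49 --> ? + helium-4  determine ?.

Conserve mass number: 2 + 49 = A + 4, so A = 47.
Conserve atomic number: 1 + 21 = Z + 2, so Z = 20.
Z = 20 is calcium, so the species is calcium-47.

Ca-47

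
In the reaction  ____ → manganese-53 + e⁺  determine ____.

Fe-53

Conserve mass number: A = 53 + 0, so A = 53.
Conserve atomic number: Z = 25 + 1, so Z = 26.
Z = 26 is iron, so the species is iron-53.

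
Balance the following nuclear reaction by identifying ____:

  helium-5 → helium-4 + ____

neutron

Conserve mass number: 5 = 4 + A, so A = 1.
Conserve atomic number: 2 = 2 + Z, so Z = 0.
A = 1 and Z = 0 is neutron — a neutron.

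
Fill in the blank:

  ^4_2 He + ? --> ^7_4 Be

Conserve mass number: 4 + A = 7, so A = 3.
Conserve atomic number: 2 + Z = 4, so Z = 2.
Z = 2 is helium, so the species is ^3_2 He.

He-3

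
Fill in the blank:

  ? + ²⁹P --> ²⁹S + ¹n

proton

Conserve mass number: A + 29 = 29 + 1, so A = 1.
Conserve atomic number: Z + 15 = 16 + 0, so Z = 1.
A = 1 and Z = 1 is ¹H — a proton.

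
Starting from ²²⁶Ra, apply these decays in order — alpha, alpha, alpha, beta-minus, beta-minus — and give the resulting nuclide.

Po-214

Start: (A, Z) = (226, 88).
After α: (222, 86).
After α: (218, 84).
After α: (214, 82).
After β⁻: (214, 83).
After β⁻: (214, 84).
Z = 84 is polonium.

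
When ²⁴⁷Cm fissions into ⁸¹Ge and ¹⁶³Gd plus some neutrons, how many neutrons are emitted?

Conserve mass number: 247 = 81 + 163 + k, so k = 247 − 244 = 3.
Check atomic number: 96 = 32 + 64 + 0 = 96. ✓

3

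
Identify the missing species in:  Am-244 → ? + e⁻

Conserve mass number: 244 = A + 0, so A = 244.
Conserve atomic number: 95 = Z − 1, so Z = 96.
Z = 96 is curium, so the species is Cm-244.

Cm-244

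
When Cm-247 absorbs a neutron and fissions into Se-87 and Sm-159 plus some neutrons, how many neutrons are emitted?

Conserve mass number: 248 = 87 + 159 + k, so k = 248 − 246 = 2.
Check atomic number: 96 = 34 + 62 + 0 = 96. ✓

2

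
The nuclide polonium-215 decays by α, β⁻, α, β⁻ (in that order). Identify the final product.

Start: (A, Z) = (215, 84).
After α: (211, 82).
After β⁻: (211, 83).
After α: (207, 81).
After β⁻: (207, 82).
Z = 82 is lead.

Pb-207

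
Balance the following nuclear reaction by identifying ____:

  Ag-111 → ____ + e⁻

Conserve mass number: 111 = A + 0, so A = 111.
Conserve atomic number: 47 = Z − 1, so Z = 48.
Z = 48 is cadmium, so the species is Cd-111.

Cd-111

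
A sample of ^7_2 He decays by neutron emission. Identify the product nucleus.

Neutron emission: mass number changes by -1, atomic number by +0.
A: 7 − 1 = 6; Z: 2 = 2.
Z = 2 is helium, so the daughter is ^6_2 He.

He-6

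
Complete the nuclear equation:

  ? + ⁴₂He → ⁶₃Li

deuteron

Conserve mass number: A + 4 = 6, so A = 2.
Conserve atomic number: Z + 2 = 3, so Z = 1.
A = 2 and Z = 1 is ²₁H — a deuteron.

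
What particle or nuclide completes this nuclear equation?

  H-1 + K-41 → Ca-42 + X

Conserve mass number: 1 + 41 = 42 + A, so A = 0.
Conserve atomic number: 1 + 19 = 20 + Z, so Z = 0.
A = 0 and Z = 0 is γ — a gamma ray.

gamma ray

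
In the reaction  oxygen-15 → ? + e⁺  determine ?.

N-15

Conserve mass number: 15 = A + 0, so A = 15.
Conserve atomic number: 8 = Z + 1, so Z = 7.
Z = 7 is nitrogen, so the species is nitrogen-15.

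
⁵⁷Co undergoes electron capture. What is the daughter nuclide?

Electron capture: mass number changes by +0, atomic number by -1.
A: 57 = 57; Z: 27 − 1 = 26.
Z = 26 is iron, so the daughter is ⁵⁷Fe.

Fe-57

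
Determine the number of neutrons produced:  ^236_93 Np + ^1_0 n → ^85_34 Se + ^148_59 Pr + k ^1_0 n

Conserve mass number: 237 = 85 + 148 + k, so k = 237 − 233 = 4.
Check atomic number: 93 = 34 + 59 + 0 = 93. ✓

4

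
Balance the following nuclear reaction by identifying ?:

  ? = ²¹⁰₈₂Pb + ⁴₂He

Conserve mass number: A = 210 + 4, so A = 214.
Conserve atomic number: Z = 82 + 2, so Z = 84.
Z = 84 is polonium, so the species is ²¹⁴₈₄Po.

Po-214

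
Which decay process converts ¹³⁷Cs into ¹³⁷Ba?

ΔA = 137 − 137 = 0; ΔZ = 56 − 55 = +1.
A is unchanged and Z rises by 1 — a neutron has become a proton (β⁻ decay).

beta-minus decay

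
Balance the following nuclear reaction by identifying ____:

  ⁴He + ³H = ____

Li-7

Conserve mass number: 4 + 3 = A, so A = 7.
Conserve atomic number: 2 + 1 = Z, so Z = 3.
Z = 3 is lithium, so the species is ⁷Li.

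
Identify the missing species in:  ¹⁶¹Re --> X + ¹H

Conserve mass number: 161 = A + 1, so A = 160.
Conserve atomic number: 75 = Z + 1, so Z = 74.
Z = 74 is tungsten, so the species is ¹⁶⁰W.

W-160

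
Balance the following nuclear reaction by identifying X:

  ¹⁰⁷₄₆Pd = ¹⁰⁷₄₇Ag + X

beta-minus particle

Conserve mass number: 107 = 107 + A, so A = 0.
Conserve atomic number: 46 = 47 + Z, so Z = -1.
A = 0 and Z = -1 is ⁰₋₁e — a beta-minus particle.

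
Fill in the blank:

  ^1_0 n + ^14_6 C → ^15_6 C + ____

gamma ray

Conserve mass number: 1 + 14 = 15 + A, so A = 0.
Conserve atomic number: 0 + 6 = 6 + Z, so Z = 0.
A = 0 and Z = 0 is ^0_0 γ — a gamma ray.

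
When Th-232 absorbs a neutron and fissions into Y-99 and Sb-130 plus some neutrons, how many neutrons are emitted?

4

Conserve mass number: 233 = 99 + 130 + k, so k = 233 − 229 = 4.
Check atomic number: 90 = 39 + 51 + 0 = 90. ✓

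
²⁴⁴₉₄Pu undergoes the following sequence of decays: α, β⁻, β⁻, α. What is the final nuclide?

U-236

Start: (A, Z) = (244, 94).
After α: (240, 92).
After β⁻: (240, 93).
After β⁻: (240, 94).
After α: (236, 92).
Z = 92 is uranium.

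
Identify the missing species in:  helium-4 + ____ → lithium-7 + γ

Conserve mass number: 4 + A = 7 + 0, so A = 3.
Conserve atomic number: 2 + Z = 3 + 0, so Z = 1.
A = 3 and Z = 1 is hydrogen-3 — a triton.

triton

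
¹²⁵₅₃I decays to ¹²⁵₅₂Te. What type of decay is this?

ΔA = 125 − 125 = 0; ΔZ = 52 − 53 = -1.
A is unchanged and Z drops by 1 — a proton has become a neutron (β⁺ emission or electron capture).

beta-plus decay or electron capture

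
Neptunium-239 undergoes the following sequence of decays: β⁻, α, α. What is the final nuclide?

Th-231

Start: (A, Z) = (239, 93).
After β⁻: (239, 94).
After α: (235, 92).
After α: (231, 90).
Z = 90 is thorium.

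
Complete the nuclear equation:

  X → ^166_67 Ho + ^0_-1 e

Conserve mass number: A = 166 + 0, so A = 166.
Conserve atomic number: Z = 67 − 1, so Z = 66.
Z = 66 is dysprosium, so the species is ^166_66 Dy.

Dy-166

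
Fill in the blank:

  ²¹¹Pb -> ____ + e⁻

Conserve mass number: 211 = A + 0, so A = 211.
Conserve atomic number: 82 = Z − 1, so Z = 83.
Z = 83 is bismuth, so the species is ²¹¹Bi.

Bi-211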